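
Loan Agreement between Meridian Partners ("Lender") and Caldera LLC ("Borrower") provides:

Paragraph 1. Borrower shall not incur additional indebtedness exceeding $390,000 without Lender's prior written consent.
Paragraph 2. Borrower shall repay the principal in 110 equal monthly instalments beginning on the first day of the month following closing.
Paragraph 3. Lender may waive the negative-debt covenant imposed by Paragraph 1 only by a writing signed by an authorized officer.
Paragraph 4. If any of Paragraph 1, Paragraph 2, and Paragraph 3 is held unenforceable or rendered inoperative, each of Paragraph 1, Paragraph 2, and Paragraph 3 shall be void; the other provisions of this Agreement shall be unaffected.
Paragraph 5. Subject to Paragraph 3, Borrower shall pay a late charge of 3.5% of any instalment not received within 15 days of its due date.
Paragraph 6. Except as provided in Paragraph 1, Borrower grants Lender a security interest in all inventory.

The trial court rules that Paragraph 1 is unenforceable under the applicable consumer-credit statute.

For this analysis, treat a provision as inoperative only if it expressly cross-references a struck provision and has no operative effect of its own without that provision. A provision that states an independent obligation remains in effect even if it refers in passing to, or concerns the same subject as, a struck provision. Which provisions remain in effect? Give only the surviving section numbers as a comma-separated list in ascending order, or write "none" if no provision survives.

4, 5, 6

Paragraph 1 is struck. Paragraph 3 has no operative effect of its own apart from Paragraph 1 and is therefore inoperative. Although Paragraph 6 refers to Paragraph 1, its operative terms do not depend on Paragraph 1, so it remains in effect. Although Paragraph 5 refers to Paragraph 3, its operative terms do not depend on Paragraph 3, so it remains in effect. Paragraph 4 declares Paragraph 1, Paragraph 2, and Paragraph 3 mutually dependent; since one of them has fallen, all of them are of no effect. That brings down Paragraph 2 as well. The remainder continues in force under Paragraph 4. That leaves Paragraph 4, Paragraph 5, and Paragraph 6 in effect.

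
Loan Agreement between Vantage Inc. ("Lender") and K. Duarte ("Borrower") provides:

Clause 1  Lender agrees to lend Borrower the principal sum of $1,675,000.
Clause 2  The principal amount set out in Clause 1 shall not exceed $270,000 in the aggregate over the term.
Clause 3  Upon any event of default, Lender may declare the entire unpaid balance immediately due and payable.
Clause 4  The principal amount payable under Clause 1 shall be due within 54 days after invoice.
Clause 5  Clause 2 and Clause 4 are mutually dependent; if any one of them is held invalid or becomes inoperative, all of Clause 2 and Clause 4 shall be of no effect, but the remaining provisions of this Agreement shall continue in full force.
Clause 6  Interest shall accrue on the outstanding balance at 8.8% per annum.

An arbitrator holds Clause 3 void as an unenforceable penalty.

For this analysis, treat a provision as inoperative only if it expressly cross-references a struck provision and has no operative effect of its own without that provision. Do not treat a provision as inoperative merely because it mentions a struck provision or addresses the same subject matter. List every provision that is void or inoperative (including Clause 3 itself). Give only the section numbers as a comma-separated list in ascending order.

3

Clause 3 is struck. No other provision's operative terms depend on Clause 3. Clause 5 ties Clause 2 and Clause 4 together, but none of those is affected here; the remaining provisions continue in force under Clause 5. The provisions still in force are Clause 1, Clause 2, Clause 4, Clause 5, and Clause 6.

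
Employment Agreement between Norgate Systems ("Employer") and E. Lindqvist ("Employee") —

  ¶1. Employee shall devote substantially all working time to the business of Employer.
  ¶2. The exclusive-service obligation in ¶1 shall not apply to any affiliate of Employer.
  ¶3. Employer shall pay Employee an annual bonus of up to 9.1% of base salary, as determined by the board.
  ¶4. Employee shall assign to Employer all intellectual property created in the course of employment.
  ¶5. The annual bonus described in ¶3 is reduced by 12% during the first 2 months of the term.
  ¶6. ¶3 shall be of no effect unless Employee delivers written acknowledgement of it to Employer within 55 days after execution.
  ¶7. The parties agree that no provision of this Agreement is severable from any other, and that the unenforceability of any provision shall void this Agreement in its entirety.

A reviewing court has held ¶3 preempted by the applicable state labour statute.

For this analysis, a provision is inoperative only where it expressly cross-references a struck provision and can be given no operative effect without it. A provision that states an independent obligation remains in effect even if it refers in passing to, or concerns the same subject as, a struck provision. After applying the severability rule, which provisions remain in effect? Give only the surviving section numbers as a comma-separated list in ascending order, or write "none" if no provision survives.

none

¶3 is struck. ¶5 does nothing except set the introductory reduction to the annual bonus by reference to ¶3; with ¶3 gone it has no independent effect and is inoperative. The only function of ¶6 is the acknowledgement condition for ¶3, so it cannot stand once ¶3 is removed. ¶7 provides that the Agreement is not severable, so the invalidity of any one provision voids the entire Agreement. No provision of the Agreement survives.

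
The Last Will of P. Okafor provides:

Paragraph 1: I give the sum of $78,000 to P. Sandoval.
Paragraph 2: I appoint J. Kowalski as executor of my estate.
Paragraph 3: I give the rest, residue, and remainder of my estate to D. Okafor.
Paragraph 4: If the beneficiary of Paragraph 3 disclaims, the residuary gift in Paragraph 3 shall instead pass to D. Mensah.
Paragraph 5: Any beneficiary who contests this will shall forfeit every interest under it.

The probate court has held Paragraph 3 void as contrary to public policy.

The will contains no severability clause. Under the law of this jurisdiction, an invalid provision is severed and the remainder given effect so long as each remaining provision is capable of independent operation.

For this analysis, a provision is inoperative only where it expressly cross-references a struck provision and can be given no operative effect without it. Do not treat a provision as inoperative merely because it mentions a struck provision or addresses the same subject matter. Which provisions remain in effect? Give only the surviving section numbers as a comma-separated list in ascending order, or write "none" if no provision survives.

Paragraph 3 is struck. Paragraph 4 merely fixes the alternative disposition for Paragraph 3; with Paragraph 3 gone it has nothing to operate on and falls away. Under the stated default rule, only provisions that cannot operate independently fall away; the rest are enforced. The provisions still in force are Paragraph 1, Paragraph 2, and Paragraph 5.

1, 2, 5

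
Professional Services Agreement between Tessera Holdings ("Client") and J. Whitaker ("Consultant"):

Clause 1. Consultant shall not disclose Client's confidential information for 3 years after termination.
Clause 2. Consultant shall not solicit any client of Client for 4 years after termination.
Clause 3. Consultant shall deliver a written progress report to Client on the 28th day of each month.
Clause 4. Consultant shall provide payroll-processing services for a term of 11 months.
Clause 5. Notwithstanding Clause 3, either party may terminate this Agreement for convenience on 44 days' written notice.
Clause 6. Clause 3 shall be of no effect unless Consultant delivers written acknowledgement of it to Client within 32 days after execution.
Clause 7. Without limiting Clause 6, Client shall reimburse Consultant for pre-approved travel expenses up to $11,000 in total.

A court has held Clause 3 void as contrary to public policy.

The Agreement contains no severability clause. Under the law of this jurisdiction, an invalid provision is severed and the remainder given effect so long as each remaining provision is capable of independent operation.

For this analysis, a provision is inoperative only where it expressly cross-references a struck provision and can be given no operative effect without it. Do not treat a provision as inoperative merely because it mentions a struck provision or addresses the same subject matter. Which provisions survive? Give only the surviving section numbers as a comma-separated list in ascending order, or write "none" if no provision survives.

1, 2, 4, 5, 7

Clause 3 is struck. The only function of Clause 6 is the acknowledgement condition for Clause 3, so it cannot stand once Clause 3 is removed. Although Clause 7 refers to Clause 6, its operative terms do not depend on Clause 6, so it remains in effect. Clause 5 mentions Clause 3 but its own obligation stands independently of Clause 3, so Clause 5 is not affected. With no severability clause, the stated default rule severs what cannot stand and enforces each remaining provision that can operate on its own. That leaves Clause 1, Clause 2, Clause 4, Clause 5, and Clause 7 in effect.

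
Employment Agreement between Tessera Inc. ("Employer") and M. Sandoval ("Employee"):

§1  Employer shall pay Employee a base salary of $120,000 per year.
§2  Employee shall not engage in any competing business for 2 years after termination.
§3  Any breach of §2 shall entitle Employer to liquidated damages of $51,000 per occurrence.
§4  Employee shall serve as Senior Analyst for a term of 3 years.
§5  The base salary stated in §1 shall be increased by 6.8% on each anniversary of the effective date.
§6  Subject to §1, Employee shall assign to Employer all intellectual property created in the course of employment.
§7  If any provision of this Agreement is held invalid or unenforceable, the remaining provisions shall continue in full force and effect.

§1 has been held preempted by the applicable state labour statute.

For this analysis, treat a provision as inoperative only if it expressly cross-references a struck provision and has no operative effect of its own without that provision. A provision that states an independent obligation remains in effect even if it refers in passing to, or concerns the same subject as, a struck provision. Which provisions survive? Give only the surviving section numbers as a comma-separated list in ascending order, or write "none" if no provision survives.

§1 is struck. §5 operates only by reference to §1, so it falls with §1. §6 mentions §1 but its own obligation stands independently of §1, so §6 is not affected. §7 is a severability clause and preserves every provision that can still be given independent effect. The provisions still in force are §2, §3, §4, §6, and §7.

2, 3, 4, 6, 7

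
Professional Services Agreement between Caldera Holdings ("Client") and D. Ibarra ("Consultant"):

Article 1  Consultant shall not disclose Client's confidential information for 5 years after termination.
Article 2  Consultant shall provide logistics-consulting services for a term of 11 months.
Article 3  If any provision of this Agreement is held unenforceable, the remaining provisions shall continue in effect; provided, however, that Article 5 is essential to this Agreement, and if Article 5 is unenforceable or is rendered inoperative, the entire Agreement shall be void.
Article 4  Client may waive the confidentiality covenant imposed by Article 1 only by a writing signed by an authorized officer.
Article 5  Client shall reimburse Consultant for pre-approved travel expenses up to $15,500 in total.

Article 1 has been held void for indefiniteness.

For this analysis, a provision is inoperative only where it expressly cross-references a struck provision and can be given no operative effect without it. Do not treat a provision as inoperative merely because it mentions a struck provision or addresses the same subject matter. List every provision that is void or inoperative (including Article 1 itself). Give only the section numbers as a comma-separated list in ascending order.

Article 1 is struck. The only function of Article 4 is the waiver condition for Article 1, so it cannot stand once Article 1 is removed. Article 3 makes Article 5 an essential term, but Article 5 is unaffected, so the severability proviso in Article 3 preserves the remaining provisions. That leaves Article 2, Article 3, and Article 5 in effect.

1, 4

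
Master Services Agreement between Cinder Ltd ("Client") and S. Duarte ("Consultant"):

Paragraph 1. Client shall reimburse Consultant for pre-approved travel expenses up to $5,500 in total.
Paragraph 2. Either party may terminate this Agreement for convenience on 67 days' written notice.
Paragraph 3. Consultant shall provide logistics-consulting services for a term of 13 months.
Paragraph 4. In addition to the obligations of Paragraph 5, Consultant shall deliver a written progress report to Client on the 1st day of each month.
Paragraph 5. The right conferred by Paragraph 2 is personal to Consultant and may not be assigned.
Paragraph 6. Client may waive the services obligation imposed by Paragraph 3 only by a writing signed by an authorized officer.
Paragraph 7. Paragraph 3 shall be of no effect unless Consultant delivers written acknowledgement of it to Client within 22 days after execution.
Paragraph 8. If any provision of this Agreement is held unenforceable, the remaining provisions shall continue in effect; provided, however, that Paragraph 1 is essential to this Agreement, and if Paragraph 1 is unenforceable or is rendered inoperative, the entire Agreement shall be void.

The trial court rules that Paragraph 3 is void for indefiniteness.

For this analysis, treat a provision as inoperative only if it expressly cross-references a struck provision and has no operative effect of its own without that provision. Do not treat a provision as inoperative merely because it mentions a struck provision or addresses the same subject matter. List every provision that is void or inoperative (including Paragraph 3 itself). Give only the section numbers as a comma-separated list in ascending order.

3, 6, 7

Paragraph 3 is struck. Paragraph 6 merely fixes the waiver condition for Paragraph 3; with Paragraph 3 gone it has nothing to operate on and falls away. Paragraph 7 has no operative effect of its own apart from Paragraph 3 and is therefore inoperative. Paragraph 8 makes Paragraph 1 an essential term, but Paragraph 1 is unaffected, so the severability proviso in Paragraph 8 preserves the remaining provisions. That leaves Paragraph 1, Paragraph 2, Paragraph 4, Paragraph 5, and Paragraph 8 in effect.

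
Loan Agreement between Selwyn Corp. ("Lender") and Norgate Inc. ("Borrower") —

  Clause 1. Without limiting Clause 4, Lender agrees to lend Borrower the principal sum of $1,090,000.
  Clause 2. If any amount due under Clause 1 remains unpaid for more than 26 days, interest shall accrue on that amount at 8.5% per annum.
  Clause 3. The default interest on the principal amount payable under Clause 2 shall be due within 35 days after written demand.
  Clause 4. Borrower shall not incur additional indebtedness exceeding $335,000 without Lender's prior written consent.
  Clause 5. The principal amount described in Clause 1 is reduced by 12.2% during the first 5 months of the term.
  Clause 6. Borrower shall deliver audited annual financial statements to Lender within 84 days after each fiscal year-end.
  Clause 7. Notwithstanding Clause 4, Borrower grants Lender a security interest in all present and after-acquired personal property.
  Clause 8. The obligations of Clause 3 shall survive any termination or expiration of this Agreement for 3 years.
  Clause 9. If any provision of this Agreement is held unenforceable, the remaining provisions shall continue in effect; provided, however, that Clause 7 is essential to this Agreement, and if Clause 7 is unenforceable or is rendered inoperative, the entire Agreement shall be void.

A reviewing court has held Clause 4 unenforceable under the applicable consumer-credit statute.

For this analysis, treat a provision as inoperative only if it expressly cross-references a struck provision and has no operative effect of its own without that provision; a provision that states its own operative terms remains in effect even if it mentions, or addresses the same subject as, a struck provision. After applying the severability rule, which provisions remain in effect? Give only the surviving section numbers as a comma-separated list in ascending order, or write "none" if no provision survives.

1, 2, 3, 5, 6, 7, 8, 9

Clause 4 is struck. Clause 7 mentions Clause 4 but its own obligation stands independently of Clause 4, so Clause 7 is not affected. Clause 1 mentions Clause 4 but its own obligation stands independently of Clause 4, so Clause 1 is not affected. Nothing else in the Agreement is defined by reference to Clause 4. Clause 9 makes Clause 7 an essential term, but Clause 7 is unaffected, so the severability proviso in Clause 9 preserves the remaining provisions. That leaves Clause 1, Clause 2, Clause 3, Clause 5, Clause 6, Clause 7, Clause 8, and Clause 9 in effect.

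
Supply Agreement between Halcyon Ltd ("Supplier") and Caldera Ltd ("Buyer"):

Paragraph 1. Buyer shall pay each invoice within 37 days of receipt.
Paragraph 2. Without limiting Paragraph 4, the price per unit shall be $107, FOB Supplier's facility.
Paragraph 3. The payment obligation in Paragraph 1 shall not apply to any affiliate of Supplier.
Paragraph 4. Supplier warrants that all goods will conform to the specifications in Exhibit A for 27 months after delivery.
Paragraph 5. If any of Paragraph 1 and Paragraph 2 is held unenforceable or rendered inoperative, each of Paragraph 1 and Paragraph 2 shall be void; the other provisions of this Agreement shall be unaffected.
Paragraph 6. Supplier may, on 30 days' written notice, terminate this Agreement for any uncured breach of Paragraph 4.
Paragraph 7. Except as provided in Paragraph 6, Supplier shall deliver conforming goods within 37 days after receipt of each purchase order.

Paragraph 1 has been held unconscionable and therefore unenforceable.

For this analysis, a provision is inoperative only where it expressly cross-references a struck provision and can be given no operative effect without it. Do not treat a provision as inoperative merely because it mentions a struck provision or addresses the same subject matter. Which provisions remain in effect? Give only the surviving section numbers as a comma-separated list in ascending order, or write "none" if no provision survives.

4, 5, 6, 7

Paragraph 1 is struck. Paragraph 3 operates only by reference to Paragraph 1, so it falls with Paragraph 1. Paragraph 5 declares Paragraph 1 and Paragraph 2 mutually dependent; since one of them has fallen, all of them are of no effect. That brings down Paragraph 2 as well. The remainder continues in force under Paragraph 5. That leaves Paragraph 4, Paragraph 5, Paragraph 6, and Paragraph 7 in effect.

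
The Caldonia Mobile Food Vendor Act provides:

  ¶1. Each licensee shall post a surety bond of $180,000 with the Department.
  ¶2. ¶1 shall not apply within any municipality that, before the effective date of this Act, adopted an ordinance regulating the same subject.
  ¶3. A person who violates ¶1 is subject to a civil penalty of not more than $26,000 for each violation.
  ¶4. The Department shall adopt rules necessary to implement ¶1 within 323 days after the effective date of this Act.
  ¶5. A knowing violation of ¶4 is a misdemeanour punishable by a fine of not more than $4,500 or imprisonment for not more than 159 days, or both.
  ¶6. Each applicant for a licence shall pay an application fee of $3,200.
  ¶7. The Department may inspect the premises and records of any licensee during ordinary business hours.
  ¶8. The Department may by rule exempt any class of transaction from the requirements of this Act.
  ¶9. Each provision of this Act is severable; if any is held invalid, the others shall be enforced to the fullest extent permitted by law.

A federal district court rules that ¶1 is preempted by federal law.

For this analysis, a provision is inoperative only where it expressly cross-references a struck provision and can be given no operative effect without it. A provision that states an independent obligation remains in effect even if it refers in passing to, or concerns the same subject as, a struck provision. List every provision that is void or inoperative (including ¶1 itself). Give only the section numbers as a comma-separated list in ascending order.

¶1 is struck. ¶2 has no operative effect of its own apart from ¶1 and is therefore inoperative. ¶3 merely fixes the civil penalty for violating ¶1; with ¶1 gone it has nothing to operate on and falls away. The only function of ¶4 is the rulemaking mandate for ¶1, so it cannot stand once ¶1 is removed. ¶5 has no operative effect of its own apart from ¶4 and is therefore inoperative. Under the severability clause in ¶9, the remaining provisions continue in force. ¶6, ¶7, ¶8, and ¶9 remain in effect.

1, 2, 3, 4, 5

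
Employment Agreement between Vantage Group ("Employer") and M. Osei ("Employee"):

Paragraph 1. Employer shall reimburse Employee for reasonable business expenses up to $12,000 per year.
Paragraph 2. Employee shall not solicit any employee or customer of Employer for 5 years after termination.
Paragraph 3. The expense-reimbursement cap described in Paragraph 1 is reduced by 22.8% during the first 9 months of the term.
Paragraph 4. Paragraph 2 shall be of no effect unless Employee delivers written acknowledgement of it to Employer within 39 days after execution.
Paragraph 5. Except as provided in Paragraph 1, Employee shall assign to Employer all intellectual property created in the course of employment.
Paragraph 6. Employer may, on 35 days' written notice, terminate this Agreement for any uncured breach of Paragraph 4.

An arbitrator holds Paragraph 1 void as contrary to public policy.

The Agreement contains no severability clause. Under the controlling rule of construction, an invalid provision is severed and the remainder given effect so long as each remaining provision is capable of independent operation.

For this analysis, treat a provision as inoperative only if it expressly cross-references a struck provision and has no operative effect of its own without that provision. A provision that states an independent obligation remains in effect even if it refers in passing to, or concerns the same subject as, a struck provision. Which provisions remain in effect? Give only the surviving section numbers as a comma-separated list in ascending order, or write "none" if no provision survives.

2, 4, 5, 6

Paragraph 1 is struck. Paragraph 3 has no operative effect of its own apart from Paragraph 1 and is therefore inoperative. Although Paragraph 5 refers to Paragraph 1, its operative terms do not depend on Paragraph 1, so it remains in effect. With no severability clause, the stated default rule severs what cannot stand and enforces each remaining provision that can operate on its own. The provisions still in force are Paragraph 2, Paragraph 4, Paragraph 5, and Paragraph 6.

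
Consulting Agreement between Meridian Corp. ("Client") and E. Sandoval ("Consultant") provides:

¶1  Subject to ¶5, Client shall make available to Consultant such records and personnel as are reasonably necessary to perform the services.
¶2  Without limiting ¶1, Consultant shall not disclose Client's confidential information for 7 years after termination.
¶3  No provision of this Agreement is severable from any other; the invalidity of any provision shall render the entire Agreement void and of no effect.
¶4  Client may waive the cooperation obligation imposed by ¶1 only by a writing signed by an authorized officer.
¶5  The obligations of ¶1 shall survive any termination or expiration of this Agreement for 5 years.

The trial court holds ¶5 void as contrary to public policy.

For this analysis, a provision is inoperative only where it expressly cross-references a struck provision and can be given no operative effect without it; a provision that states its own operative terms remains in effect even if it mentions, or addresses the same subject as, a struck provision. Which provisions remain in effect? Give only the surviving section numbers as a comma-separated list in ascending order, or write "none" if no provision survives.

none

¶5 is struck. No other provision's operative terms depend on ¶5. ¶3 provides that the Agreement is not severable, so the invalidity of any one provision voids the entire Agreement. No provision of the Agreement survives.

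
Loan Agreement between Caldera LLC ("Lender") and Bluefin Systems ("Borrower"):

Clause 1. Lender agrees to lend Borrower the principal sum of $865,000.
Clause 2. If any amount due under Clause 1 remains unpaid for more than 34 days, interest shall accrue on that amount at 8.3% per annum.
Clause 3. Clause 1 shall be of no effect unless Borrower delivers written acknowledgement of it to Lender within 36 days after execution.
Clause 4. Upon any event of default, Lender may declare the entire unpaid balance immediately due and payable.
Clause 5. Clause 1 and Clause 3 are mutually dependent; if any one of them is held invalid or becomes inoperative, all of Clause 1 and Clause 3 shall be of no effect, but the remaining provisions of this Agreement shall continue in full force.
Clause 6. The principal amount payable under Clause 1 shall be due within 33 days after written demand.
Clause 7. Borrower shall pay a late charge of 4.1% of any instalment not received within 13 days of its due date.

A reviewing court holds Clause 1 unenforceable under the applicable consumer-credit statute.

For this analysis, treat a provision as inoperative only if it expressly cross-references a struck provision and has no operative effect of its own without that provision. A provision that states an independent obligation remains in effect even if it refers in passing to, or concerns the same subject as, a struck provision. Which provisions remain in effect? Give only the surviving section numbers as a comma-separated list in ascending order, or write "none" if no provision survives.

4, 5, 7

Clause 1 is struck. Clause 2 does nothing except set the default interest on the principal amount by reference to Clause 1; with Clause 1 gone it has no independent effect and is inoperative. Clause 3 merely fixes the acknowledgement condition for Clause 1; with Clause 1 gone it has nothing to operate on and falls away. Clause 6 has no operative effect of its own apart from Clause 1 and is therefore inoperative. Clause 5 declares Clause 1 and Clause 3 mutually dependent; since one of them has fallen, all of them are of no effect. The remainder continues in force under Clause 5. Clause 4, Clause 5, and Clause 7 remain in effect.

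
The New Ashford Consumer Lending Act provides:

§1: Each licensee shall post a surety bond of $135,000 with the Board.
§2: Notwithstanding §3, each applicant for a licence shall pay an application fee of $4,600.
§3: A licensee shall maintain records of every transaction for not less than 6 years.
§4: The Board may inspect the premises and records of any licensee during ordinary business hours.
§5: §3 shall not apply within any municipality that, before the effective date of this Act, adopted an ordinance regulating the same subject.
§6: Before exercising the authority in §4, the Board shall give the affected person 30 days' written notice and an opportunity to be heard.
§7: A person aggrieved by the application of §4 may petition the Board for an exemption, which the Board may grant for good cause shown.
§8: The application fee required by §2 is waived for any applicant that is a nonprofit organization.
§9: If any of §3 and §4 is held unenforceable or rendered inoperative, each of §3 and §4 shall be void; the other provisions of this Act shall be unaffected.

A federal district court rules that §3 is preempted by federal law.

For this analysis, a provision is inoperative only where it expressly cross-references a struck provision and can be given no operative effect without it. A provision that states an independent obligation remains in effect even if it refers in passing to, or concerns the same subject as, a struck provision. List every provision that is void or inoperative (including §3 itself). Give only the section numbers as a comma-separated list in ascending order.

3, 4, 5, 6, 7

§3 is struck. The only function of §5 is the local-preemption carve-out from §3, so it cannot stand once §3 is removed. §2 mentions §3 but its own obligation stands independently of §3, so §2 is not affected. §9 declares §3 and §4 mutually dependent; since one of them has fallen, all of them are of no effect. That brings down §4 as well. §6 and §7 in turn depend solely on a provision now struck and likewise fall. The remainder continues in force under §9. §1, §2, §8, and §9 remain in effect.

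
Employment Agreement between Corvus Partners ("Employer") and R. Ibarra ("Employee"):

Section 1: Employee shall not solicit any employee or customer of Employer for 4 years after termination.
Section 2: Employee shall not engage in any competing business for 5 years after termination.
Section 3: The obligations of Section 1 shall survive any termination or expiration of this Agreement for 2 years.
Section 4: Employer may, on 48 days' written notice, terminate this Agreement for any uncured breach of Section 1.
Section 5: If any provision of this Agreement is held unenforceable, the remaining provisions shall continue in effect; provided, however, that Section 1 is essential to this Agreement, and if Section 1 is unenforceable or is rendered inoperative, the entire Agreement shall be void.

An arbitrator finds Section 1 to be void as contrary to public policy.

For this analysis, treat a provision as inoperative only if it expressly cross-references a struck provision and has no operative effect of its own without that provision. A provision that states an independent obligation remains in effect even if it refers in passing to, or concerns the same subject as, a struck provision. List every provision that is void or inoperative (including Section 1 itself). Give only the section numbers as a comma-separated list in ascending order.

1, 2, 3, 4, 5

Section 1 is struck. Section 3 merely fixes the survival period for Section 1; with Section 1 gone it has nothing to operate on and falls away. Section 4 operates only by reference to Section 1, so it falls with Section 1. Section 5 makes Section 1 an essential term, and Section 1 is the provision held invalid; under Section 5, the entire Agreement is therefore void. No provision of the Agreement survives.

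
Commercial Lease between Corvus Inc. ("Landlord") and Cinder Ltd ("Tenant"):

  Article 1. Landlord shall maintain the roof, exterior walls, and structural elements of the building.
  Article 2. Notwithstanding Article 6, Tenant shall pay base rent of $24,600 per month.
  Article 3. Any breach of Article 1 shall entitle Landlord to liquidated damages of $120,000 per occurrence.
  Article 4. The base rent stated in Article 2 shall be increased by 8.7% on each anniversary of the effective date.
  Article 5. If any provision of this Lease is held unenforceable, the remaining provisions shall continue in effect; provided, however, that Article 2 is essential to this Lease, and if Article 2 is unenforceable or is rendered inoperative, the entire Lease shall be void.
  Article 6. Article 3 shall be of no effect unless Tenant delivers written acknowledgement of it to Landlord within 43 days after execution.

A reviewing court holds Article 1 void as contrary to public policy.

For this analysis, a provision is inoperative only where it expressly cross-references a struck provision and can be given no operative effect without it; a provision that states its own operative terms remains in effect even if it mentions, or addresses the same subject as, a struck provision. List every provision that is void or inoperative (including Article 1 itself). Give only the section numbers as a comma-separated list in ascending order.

Article 1 is struck. Article 3 does nothing except set the liquidated-damages amount by reference to Article 1; with Article 1 gone it has no independent effect and is inoperative. The only function of Article 6 is the acknowledgement condition for Article 3, so it cannot stand once Article 3 is removed. Although Article 2 refers to Article 6, its operative terms do not depend on Article 6, so it remains in effect. Article 5 makes Article 2 an essential term, but Article 2 is unaffected, so the severability proviso in Article 5 preserves the remaining provisions. The provisions still in force are Article 2, Article 4, and Article 5.

1, 3, 6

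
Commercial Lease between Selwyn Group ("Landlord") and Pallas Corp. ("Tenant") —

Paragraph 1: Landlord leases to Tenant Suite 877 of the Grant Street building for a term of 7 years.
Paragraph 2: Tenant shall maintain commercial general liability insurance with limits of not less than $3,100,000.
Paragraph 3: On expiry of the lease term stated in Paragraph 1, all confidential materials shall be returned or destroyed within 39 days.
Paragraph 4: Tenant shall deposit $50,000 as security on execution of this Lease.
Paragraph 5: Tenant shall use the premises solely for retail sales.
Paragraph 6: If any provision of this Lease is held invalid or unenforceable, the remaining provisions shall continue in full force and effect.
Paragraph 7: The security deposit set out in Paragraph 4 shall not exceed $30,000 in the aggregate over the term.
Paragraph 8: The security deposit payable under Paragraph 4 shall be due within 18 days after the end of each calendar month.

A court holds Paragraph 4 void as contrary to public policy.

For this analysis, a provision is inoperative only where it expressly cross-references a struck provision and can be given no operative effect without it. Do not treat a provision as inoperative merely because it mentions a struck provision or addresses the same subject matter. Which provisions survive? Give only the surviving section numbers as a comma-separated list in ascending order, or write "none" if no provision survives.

1, 2, 3, 5, 6

Paragraph 4 is struck. Paragraph 7 operates only by reference to Paragraph 4, so it falls with Paragraph 4. Paragraph 8 has no operative effect of its own apart from Paragraph 4 and is therefore inoperative. Paragraph 6 is a severability clause and preserves every provision that can still be given independent effect. Paragraph 1, Paragraph 2, Paragraph 3, Paragraph 5, and Paragraph 6 remain in effect.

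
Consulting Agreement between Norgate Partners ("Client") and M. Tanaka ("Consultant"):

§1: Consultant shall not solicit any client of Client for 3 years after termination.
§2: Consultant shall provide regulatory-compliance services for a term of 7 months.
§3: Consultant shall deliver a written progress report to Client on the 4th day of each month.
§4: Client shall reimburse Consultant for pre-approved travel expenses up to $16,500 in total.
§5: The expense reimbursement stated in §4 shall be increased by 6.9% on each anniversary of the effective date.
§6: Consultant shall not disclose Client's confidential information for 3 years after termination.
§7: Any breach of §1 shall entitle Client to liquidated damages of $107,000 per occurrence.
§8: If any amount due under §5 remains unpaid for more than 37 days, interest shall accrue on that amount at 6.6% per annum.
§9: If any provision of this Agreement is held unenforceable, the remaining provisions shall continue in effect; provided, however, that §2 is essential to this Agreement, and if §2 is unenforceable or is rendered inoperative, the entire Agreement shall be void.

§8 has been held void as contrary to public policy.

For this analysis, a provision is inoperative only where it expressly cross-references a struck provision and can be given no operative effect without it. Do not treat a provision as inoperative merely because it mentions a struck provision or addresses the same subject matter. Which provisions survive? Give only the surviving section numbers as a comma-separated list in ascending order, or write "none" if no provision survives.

§8 is struck. No other provision's operative terms depend on §8. §9 makes §2 an essential term, but §2 is unaffected, so the severability proviso in §9 preserves the remaining provisions. That leaves §1, §2, §3, §4, §5, §6, §7, and §9 in effect.

1, 2, 3, 4, 5, 6, 7, 9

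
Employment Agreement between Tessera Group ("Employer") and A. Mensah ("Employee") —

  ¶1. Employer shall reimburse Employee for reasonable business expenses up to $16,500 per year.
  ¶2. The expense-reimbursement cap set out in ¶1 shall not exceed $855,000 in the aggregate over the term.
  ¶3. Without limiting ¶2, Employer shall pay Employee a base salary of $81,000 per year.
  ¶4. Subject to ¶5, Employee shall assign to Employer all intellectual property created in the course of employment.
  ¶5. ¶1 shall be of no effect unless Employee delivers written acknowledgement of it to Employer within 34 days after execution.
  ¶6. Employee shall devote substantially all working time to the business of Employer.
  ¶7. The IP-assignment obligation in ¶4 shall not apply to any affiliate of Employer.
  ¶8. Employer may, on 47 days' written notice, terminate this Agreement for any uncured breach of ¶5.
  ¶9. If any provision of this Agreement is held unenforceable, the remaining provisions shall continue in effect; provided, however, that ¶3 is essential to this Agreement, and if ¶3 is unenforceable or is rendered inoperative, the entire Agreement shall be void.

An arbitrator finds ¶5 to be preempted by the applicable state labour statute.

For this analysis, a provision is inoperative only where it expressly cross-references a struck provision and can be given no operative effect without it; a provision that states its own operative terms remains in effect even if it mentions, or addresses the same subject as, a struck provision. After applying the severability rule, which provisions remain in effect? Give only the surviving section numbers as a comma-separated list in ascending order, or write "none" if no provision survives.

¶5 is struck. ¶8 has no operative effect of its own apart from ¶5 and is therefore inoperative. Although ¶4 refers to ¶5, its operative terms do not depend on ¶5, so it remains in effect. ¶9 makes ¶3 an essential term, but ¶3 is unaffected, so the severability proviso in ¶9 preserves the remaining provisions. That leaves ¶1, ¶2, ¶3, ¶4, ¶6, ¶7, and ¶9 in effect.

1, 2, 3, 4, 6, 7, 9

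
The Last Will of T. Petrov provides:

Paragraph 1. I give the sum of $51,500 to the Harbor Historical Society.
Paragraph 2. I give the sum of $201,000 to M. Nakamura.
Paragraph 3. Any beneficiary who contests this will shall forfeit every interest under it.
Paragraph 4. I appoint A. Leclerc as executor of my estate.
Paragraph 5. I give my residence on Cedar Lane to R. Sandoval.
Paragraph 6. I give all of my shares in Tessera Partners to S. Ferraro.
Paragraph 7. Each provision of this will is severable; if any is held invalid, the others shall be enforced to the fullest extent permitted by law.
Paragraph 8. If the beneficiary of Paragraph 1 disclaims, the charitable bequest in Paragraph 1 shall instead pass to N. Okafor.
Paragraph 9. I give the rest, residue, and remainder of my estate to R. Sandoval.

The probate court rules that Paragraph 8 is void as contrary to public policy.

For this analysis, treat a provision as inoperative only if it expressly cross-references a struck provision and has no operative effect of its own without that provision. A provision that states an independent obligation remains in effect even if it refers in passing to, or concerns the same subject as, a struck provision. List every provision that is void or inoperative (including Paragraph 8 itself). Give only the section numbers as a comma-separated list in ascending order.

8

Paragraph 8 is struck. No other provision's operative terms depend on Paragraph 8. Under the severability clause in Paragraph 7, the remaining provisions continue in force. That leaves Paragraph 1, Paragraph 2, Paragraph 3, Paragraph 4, Paragraph 5, Paragraph 6, Paragraph 7, and Paragraph 9 in effect.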